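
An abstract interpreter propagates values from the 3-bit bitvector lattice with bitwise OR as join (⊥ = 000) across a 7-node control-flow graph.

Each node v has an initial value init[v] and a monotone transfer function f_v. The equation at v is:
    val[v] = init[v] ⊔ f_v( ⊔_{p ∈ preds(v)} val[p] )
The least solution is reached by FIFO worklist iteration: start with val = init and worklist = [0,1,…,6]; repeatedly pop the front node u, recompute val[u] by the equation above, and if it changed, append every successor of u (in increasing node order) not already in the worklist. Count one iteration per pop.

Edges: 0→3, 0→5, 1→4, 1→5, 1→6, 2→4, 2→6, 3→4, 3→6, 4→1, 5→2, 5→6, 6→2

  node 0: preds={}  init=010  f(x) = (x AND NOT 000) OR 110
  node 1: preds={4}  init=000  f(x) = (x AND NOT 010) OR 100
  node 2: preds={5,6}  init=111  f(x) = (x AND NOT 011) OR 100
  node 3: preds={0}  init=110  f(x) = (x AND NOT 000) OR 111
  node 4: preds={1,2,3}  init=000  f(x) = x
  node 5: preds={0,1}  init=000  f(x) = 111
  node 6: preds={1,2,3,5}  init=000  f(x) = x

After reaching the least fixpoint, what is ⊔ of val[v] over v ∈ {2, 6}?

111

Trace (12 dequeues):
  [1] u=0 | in 000 | out 110 | prev 010 | push {}
  [2] u=1 | in 000 | out 100 | prev 000 | push {}
  [3] u=2 | in 000 | out 111 | ==
  [4] u=3 | in 110 | out 111 | prev 110 | push {}
  [5] u=4 | in 111 | out 111 | prev 000 | push {1}
  [6] u=5 | in 110 | out 111 | prev 000 | push {2}
  [7] u=6 | in 111 | out 111 | prev 000 | push {}
  [8] u=1 | in 111 | out 101 | prev 100 | push {4,5,6}
  [9] u=2 | in 111 | out 111 | ==
  [10] u=4 | in 111 | out 111 | ==
  [11] u=5 | in 111 | out 111 | ==
  [12] u=6 | in 111 | out 111 | ==

Converged values:
  [0] 110
  [1] 101
  [2] 111
  [3] 111
  [4] 111
  [5] 111
  [6] 111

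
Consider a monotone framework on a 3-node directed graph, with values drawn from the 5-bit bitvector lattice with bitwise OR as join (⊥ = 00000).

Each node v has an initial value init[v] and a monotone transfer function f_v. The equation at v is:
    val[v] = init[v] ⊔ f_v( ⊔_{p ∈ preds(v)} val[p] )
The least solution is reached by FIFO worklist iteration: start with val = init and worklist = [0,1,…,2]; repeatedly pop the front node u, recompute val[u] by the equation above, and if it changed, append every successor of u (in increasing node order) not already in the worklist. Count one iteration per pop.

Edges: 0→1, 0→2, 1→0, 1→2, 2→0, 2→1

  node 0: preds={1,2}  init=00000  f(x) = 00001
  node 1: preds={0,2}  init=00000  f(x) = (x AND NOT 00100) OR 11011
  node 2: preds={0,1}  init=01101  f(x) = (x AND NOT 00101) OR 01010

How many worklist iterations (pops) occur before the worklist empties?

Worklist (5 pops):
  #1 pop 0: in=01101 → 00001 (was 00000); enqueue []
  #2 pop 1: in=01101 → 11011 (was 00000); enqueue [0]
  #3 pop 2: in=11011 → 11111 (was 01101); enqueue [1]
  #4 pop 0: in=11111 → 00001 (no change)
  #5 pop 1: in=11111 → 11011 (no change)

Fixpoint:
  val[0] = 00001
  val[1] = 11011
  val[2] = 11111

5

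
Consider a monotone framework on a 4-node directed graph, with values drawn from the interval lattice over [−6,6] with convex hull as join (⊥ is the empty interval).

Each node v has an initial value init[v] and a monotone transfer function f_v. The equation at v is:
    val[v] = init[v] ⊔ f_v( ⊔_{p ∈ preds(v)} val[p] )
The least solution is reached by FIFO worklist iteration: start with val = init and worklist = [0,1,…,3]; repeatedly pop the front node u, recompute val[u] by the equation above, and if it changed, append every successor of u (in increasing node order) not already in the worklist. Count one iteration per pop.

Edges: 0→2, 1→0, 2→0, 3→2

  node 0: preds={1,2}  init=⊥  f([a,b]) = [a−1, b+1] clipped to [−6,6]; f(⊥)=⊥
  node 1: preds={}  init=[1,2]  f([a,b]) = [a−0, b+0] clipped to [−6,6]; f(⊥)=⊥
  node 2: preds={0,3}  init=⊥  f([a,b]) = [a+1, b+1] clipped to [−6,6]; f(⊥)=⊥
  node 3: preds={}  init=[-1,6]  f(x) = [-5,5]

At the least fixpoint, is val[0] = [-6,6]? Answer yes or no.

no

Trace (8 dequeues):
  [1] u=0 | in [1,2] | out [0,3] | prev ⊥ | push {}
  [2] u=1 | in ⊥ | out [1,2] | ==
  [3] u=2 | in [-1,6] | out [0,6] | prev ⊥ | push {0}
  [4] u=3 | in ⊥ | out [-5,6] | prev [-1,6] | push {2}
  [5] u=0 | in [0,6] | out [-1,6] | prev [0,3] | push {}
  [6] u=2 | in [-5,6] | out [-4,6] | prev [0,6] | push {0}
  [7] u=0 | in [-4,6] | out [-5,6] | prev [-1,6] | push {2}
  [8] u=2 | in [-5,6] | out [-4,6] | ==

Converged values:
  [0] [-5,6]
  [1] [1,2]
  [2] [-4,6]
  [3] [-5,6]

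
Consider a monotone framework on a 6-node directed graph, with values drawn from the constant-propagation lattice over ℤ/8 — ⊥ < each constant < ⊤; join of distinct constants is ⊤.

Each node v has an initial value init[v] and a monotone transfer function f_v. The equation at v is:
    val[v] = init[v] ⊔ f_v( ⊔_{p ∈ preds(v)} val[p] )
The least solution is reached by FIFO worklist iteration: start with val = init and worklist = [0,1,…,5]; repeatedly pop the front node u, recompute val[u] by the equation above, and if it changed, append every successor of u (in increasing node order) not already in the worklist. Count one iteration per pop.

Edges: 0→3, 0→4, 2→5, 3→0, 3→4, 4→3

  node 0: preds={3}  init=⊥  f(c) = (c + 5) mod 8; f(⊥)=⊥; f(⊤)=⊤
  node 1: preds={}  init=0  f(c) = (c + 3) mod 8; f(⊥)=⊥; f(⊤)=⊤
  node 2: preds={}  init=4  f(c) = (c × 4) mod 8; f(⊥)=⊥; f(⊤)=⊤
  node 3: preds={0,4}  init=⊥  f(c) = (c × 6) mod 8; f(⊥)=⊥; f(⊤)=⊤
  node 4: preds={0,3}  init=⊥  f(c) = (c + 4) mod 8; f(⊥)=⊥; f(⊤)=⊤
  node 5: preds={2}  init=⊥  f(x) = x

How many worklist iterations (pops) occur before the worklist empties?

6

Worklist (6 pops):
  #1 pop 0: in=⊥ → ⊥ (no change)
  #2 pop 1: in=⊥ → 0 (no change)
  #3 pop 2: in=⊥ → 4 (no change)
  #4 pop 3: in=⊥ → ⊥ (no change)
  #5 pop 4: in=⊥ → ⊥ (no change)
  #6 pop 5: in=4 → 4 (was ⊥); enqueue []

Fixpoint:
  val[0] = ⊥
  val[1] = 0
  val[2] = 4
  val[3] = ⊥
  val[4] = ⊥
  val[5] = 4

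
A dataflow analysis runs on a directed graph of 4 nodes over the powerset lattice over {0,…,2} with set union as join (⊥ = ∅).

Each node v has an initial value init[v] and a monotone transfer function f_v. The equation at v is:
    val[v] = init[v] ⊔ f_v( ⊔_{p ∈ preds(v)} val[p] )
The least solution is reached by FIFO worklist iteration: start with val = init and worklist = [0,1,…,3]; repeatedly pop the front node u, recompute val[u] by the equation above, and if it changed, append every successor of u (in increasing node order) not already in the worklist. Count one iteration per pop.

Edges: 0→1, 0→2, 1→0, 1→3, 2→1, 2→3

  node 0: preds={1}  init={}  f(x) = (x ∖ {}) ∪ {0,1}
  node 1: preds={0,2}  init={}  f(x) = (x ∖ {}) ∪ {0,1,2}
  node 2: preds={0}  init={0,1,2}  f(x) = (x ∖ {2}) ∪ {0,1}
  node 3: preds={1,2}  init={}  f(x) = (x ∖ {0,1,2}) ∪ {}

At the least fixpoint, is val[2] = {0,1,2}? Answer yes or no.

Trace (7 dequeues):
  [1] u=0 | in {} | out {0,1} | prev {} | push {}
  [2] u=1 | in {0,1,2} | out {0,1,2} | prev {} | push {0}
  [3] u=2 | in {0,1} | out {0,1,2} | ==
  [4] u=3 | in {0,1,2} | out {} | ==
  [5] u=0 | in {0,1,2} | out {0,1,2} | prev {0,1} | push {1,2}
  [6] u=1 | in {0,1,2} | out {0,1,2} | ==
  [7] u=2 | in {0,1,2} | out {0,1,2} | ==

Converged values:
  [0] {0,1,2}
  [1] {0,1,2}
  [2] {0,1,2}
  [3] {}

yes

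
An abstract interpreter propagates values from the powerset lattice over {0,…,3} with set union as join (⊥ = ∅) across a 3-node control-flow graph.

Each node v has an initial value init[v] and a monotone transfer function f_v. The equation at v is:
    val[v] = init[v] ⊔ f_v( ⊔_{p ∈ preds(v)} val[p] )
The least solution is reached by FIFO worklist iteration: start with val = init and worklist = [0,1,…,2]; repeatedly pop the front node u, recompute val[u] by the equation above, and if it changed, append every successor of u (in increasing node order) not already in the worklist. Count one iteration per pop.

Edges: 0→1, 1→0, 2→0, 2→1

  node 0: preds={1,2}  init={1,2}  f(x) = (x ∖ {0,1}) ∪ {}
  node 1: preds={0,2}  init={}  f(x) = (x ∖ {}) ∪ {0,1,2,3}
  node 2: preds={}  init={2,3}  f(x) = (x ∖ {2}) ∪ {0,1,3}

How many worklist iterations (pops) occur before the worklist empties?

5

Iteration log — 5 steps:
  step 1. node 0  ⊔preds={2,3}  new={1,2,3}  old={1,2}  +wl: 
  step 2. node 1  ⊔preds={1,2,3}  new={0,1,2,3}  old={}  +wl: 0
  step 3. node 2  ⊔preds={}  new={0,1,2,3}  old={2,3}  +wl: 1
  step 4. node 0  ⊔preds={0,1,2,3}  new={1,2,3}  stable
  step 5. node 1  ⊔preds={0,1,2,3}  new={0,1,2,3}  stable

Least fixpoint reached:
  node 0: {1,2,3}
  node 1: {0,1,2,3}
  node 2: {0,1,2,3}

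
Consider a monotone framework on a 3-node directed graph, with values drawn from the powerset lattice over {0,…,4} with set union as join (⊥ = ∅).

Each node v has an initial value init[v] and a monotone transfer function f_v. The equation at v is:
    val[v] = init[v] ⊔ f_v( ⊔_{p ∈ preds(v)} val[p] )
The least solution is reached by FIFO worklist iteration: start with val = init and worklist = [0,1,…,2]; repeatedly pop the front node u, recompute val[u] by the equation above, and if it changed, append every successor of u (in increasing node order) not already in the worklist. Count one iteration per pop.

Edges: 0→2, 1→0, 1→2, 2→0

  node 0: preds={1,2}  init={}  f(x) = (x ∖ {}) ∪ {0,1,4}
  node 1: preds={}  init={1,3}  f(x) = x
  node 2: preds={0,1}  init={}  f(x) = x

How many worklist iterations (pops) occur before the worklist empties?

Trace (4 dequeues):
  [1] u=0 | in {1,3} | out {0,1,3,4} | prev {} | push {}
  [2] u=1 | in {} | out {1,3} | ==
  [3] u=2 | in {0,1,3,4} | out {0,1,3,4} | prev {} | push {0}
  [4] u=0 | in {0,1,3,4} | out {0,1,3,4} | ==

Converged values:
  [0] {0,1,3,4}
  [1] {1,3}
  [2] {0,1,3,4}

4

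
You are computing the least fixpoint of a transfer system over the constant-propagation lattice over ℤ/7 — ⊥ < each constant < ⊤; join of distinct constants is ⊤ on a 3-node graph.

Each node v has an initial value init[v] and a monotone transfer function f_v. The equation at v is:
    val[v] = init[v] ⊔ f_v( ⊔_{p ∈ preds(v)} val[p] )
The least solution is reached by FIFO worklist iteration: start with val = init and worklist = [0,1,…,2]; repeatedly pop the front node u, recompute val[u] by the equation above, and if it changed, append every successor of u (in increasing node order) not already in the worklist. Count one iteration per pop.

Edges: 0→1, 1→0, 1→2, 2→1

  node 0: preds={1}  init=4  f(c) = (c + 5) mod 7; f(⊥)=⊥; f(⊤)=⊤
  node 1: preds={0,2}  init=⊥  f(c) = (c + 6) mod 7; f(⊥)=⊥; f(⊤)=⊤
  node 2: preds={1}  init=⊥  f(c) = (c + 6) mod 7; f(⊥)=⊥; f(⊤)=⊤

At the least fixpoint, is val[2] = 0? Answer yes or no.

Trace (8 dequeues):
  [1] u=0 | in ⊥ | out 4 | ==
  [2] u=1 | in 4 | out 3 | prev ⊥ | push {0}
  [3] u=2 | in 3 | out 2 | prev ⊥ | push {1}
  [4] u=0 | in 3 | out ⊤ | prev 4 | push {}
  [5] u=1 | in ⊤ | out ⊤ | prev 3 | push {0,2}
  [6] u=0 | in ⊤ | out ⊤ | ==
  [7] u=2 | in ⊤ | out ⊤ | prev 2 | push {1}
  [8] u=1 | in ⊤ | out ⊤ | ==

Converged values:
  [0] ⊤
  [1] ⊤
  [2] ⊤

no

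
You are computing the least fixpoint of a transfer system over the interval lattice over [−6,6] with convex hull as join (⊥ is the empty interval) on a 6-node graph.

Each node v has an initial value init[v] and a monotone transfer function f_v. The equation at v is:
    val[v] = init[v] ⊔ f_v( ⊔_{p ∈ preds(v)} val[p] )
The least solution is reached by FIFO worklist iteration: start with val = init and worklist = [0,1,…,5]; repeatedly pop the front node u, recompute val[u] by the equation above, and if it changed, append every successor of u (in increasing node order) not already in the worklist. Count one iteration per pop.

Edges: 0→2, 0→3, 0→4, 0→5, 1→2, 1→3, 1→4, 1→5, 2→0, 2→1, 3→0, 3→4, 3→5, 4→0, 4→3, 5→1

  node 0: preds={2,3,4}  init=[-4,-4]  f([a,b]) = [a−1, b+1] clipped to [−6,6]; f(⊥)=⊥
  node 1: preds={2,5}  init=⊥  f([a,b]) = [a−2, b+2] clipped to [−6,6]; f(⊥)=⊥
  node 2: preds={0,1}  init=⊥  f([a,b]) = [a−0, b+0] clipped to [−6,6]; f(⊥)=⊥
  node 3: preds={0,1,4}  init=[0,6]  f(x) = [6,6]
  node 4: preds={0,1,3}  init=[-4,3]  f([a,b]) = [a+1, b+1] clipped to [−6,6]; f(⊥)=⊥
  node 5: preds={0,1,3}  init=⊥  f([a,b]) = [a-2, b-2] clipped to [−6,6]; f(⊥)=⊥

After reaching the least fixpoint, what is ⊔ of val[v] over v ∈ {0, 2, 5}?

[-6,6]

Iteration log — 15 steps:
  step 1. node 0  ⊔preds=[-4,6]  new=[-5,6]  old=[-4,-4]  +wl: 
  step 2. node 1  ⊔preds=⊥  new=⊥  stable
  step 3. node 2  ⊔preds=[-5,6]  new=[-5,6]  old=⊥  +wl: 0,1
  step 4. node 3  ⊔preds=[-5,6]  new=[0,6]  stable
  step 5. node 4  ⊔preds=[-5,6]  new=[-4,6]  old=[-4,3]  +wl: 3
  step 6. node 5  ⊔preds=[-5,6]  new=[-6,4]  old=⊥  +wl: 
  step 7. node 0  ⊔preds=[-5,6]  new=[-6,6]  old=[-5,6]  +wl: 2,4,5
  step 8. node 1  ⊔preds=[-6,6]  new=[-6,6]  old=⊥  +wl: 
  step 9. node 3  ⊔preds=[-6,6]  new=[0,6]  stable
  step 10. node 2  ⊔preds=[-6,6]  new=[-6,6]  old=[-5,6]  +wl: 0,1
  step 11. node 4  ⊔preds=[-6,6]  new=[-5,6]  old=[-4,6]  +wl: 3
  step 12. node 5  ⊔preds=[-6,6]  new=[-6,4]  stable
  step 13. node 0  ⊔preds=[-6,6]  new=[-6,6]  stable
  step 14. node 1  ⊔preds=[-6,6]  new=[-6,6]  stable
  step 15. node 3  ⊔preds=[-6,6]  new=[0,6]  stable

Least fixpoint reached:
  node 0: [-6,6]
  node 1: [-6,6]
  node 2: [-6,6]
  node 3: [0,6]
  node 4: [-5,6]
  node 5: [-6,4]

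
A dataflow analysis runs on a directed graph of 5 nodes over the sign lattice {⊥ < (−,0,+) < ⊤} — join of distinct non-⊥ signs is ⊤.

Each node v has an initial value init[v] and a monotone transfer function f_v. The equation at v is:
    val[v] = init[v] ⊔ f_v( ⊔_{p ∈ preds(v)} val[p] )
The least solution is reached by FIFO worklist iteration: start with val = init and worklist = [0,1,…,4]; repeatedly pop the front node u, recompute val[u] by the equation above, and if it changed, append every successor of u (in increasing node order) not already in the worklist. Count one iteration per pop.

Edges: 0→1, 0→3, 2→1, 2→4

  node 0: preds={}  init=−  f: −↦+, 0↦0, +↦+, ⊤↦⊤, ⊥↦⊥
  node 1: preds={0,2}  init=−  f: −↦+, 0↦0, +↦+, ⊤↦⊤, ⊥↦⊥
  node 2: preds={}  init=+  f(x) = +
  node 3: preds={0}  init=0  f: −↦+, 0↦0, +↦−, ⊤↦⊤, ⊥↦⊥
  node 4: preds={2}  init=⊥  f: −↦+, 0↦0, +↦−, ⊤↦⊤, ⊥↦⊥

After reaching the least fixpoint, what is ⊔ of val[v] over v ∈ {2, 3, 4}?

Trace (5 dequeues):
  [1] u=0 | in ⊥ | out − | ==
  [2] u=1 | in ⊤ | out ⊤ | prev − | push {}
  [3] u=2 | in ⊥ | out + | ==
  [4] u=3 | in − | out ⊤ | prev 0 | push {}
  [5] u=4 | in + | out − | prev ⊥ | push {}

Converged values:
  [0] −
  [1] ⊤
  [2] +
  [3] ⊤
  [4] −

⊤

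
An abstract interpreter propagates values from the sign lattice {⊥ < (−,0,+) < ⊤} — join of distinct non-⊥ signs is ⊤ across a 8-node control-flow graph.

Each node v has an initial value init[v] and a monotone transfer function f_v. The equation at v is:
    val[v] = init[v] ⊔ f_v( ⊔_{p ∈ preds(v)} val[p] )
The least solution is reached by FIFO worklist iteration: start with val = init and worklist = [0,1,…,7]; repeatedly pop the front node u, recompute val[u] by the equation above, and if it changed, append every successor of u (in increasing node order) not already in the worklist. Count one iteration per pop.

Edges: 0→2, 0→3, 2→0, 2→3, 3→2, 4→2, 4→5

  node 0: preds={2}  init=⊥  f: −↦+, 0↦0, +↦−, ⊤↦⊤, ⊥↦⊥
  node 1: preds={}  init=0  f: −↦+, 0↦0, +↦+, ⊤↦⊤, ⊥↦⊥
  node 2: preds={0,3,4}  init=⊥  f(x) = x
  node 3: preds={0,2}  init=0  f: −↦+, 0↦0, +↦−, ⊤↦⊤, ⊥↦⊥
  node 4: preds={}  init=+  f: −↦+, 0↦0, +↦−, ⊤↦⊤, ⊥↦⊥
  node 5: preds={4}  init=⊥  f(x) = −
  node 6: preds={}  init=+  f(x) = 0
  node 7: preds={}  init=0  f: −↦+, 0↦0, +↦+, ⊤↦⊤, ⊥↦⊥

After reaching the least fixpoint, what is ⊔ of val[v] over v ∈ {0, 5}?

Worklist (11 pops):
  #1 pop 0: in=⊥ → ⊥ (no change)
  #2 pop 1: in=⊥ → 0 (no change)
  #3 pop 2: in=⊤ → ⊤ (was ⊥); enqueue [0]
  #4 pop 3: in=⊤ → ⊤ (was 0); enqueue [2]
  #5 pop 4: in=⊥ → + (no change)
  #6 pop 5: in=+ → − (was ⊥); enqueue []
  #7 pop 6: in=⊥ → ⊤ (was +); enqueue []
  #8 pop 7: in=⊥ → 0 (no change)
  #9 pop 0: in=⊤ → ⊤ (was ⊥); enqueue [3]
  #10 pop 2: in=⊤ → ⊤ (no change)
  #11 pop 3: in=⊤ → ⊤ (no change)

Fixpoint:
  val[0] = ⊤
  val[1] = 0
  val[2] = ⊤
  val[3] = ⊤
  val[4] = +
  val[5] = −
  val[6] = ⊤
  val[7] = 0

⊤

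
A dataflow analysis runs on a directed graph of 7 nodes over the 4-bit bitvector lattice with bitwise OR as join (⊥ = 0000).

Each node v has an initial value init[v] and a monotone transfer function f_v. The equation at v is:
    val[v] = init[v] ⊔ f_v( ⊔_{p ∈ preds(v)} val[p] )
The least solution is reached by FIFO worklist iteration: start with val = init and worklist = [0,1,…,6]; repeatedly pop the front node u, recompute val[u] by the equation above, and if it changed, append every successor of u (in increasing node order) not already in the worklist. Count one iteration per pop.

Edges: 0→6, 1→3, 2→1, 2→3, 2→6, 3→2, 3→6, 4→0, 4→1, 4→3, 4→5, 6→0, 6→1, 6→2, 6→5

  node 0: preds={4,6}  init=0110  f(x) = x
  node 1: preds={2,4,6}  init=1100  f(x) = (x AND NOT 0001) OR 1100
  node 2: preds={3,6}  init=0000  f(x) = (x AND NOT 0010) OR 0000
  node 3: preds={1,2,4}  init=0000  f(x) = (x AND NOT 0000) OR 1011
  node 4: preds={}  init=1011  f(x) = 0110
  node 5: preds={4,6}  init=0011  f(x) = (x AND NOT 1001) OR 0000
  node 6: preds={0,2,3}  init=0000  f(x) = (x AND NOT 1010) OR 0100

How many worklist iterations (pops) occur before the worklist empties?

Iteration log — 13 steps:
  step 1. node 0  ⊔preds=1011  new=1111  old=0110  +wl: 
  step 2. node 1  ⊔preds=1011  new=1110  old=1100  +wl: 
  step 3. node 2  ⊔preds=0000  new=0000  stable
  step 4. node 3  ⊔preds=1111  new=1111  old=0000  +wl: 2
  step 5. node 4  ⊔preds=0000  new=1111  old=1011  +wl: 0,1,3
  step 6. node 5  ⊔preds=1111  new=0111  old=0011  +wl: 
  step 7. node 6  ⊔preds=1111  new=0101  old=0000  +wl: 5
  step 8. node 2  ⊔preds=1111  new=1101  old=0000  +wl: 6
  step 9. node 0  ⊔preds=1111  new=1111  stable
  step 10. node 1  ⊔preds=1111  new=1110  stable
  step 11. node 3  ⊔preds=1111  new=1111  stable
  step 12. node 5  ⊔preds=1111  new=0111  stable
  step 13. node 6  ⊔preds=1111  new=0101  stable

Least fixpoint reached:
  node 0: 1111
  node 1: 1110
  node 2: 1101
  node 3: 1111
  node 4: 1111
  node 5: 0111
  node 6: 0101

13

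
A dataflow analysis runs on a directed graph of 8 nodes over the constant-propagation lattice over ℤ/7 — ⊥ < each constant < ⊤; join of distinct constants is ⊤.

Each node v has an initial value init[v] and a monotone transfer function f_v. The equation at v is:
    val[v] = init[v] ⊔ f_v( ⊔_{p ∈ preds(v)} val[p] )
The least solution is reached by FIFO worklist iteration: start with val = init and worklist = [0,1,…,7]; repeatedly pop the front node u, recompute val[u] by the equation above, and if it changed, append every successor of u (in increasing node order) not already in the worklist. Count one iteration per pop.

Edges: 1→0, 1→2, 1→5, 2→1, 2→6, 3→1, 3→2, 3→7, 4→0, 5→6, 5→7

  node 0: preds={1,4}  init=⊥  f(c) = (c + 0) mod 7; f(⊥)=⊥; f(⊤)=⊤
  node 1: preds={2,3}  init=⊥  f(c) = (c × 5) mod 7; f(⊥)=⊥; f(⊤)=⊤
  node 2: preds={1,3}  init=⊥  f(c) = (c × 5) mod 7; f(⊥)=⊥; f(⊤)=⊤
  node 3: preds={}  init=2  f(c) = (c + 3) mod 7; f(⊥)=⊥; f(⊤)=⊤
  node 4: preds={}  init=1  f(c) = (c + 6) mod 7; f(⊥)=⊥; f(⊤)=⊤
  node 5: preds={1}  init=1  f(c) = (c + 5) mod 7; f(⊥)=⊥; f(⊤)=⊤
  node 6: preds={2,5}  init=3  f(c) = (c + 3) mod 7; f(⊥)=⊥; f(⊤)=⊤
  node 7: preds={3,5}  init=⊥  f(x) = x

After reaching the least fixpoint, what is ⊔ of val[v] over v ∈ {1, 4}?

Iteration log — 15 steps:
  step 1. node 0  ⊔preds=1  new=1  old=⊥  +wl: 
  step 2. node 1  ⊔preds=2  new=3  old=⊥  +wl: 0
  step 3. node 2  ⊔preds=⊤  new=⊤  old=⊥  +wl: 1
  step 4. node 3  ⊔preds=⊥  new=2  stable
  step 5. node 4  ⊔preds=⊥  new=1  stable
  step 6. node 5  ⊔preds=3  new=1  stable
  step 7. node 6  ⊔preds=⊤  new=⊤  old=3  +wl: 
  step 8. node 7  ⊔preds=⊤  new=⊤  old=⊥  +wl: 
  step 9. node 0  ⊔preds=⊤  new=⊤  old=1  +wl: 
  step 10. node 1  ⊔preds=⊤  new=⊤  old=3  +wl: 0,2,5
  step 11. node 0  ⊔preds=⊤  new=⊤  stable
  step 12. node 2  ⊔preds=⊤  new=⊤  stable
  step 13. node 5  ⊔preds=⊤  new=⊤  old=1  +wl: 6,7
  step 14. node 6  ⊔preds=⊤  new=⊤  stable
  step 15. node 7  ⊔preds=⊤  new=⊤  stable

Least fixpoint reached:
  node 0: ⊤
  node 1: ⊤
  node 2: ⊤
  node 3: 2
  node 4: 1
  node 5: ⊤
  node 6: ⊤
  node 7: ⊤

⊤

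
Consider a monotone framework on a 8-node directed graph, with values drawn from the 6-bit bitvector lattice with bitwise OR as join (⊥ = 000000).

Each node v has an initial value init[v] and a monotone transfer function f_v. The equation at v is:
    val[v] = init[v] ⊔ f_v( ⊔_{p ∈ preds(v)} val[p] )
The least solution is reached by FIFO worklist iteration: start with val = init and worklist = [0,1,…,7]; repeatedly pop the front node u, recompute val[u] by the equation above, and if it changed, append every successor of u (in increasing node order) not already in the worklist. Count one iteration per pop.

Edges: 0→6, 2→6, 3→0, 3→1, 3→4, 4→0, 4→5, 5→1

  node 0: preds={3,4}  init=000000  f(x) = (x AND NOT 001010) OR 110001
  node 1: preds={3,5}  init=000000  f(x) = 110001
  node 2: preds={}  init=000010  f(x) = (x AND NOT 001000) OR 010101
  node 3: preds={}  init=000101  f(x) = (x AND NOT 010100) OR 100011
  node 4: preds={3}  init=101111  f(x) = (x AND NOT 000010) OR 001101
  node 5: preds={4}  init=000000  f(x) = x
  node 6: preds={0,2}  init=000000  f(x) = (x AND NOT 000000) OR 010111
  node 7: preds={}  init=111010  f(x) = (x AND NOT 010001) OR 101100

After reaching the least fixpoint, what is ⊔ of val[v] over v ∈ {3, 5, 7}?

111111

Trace (10 dequeues):
  [1] u=0 | in 101111 | out 110101 | prev 000000 | push {}
  [2] u=1 | in 000101 | out 110001 | prev 000000 | push {}
  [3] u=2 | in 000000 | out 010111 | prev 000010 | push {}
  [4] u=3 | in 000000 | out 100111 | prev 000101 | push {0,1}
  [5] u=4 | in 100111 | out 101111 | ==
  [6] u=5 | in 101111 | out 101111 | prev 000000 | push {}
  [7] u=6 | in 110111 | out 110111 | prev 000000 | push {}
  [8] u=7 | in 000000 | out 111110 | prev 111010 | push {}
  [9] u=0 | in 101111 | out 110101 | ==
  [10] u=1 | in 101111 | out 110001 | ==

Converged values:
  [0] 110101
  [1] 110001
  [2] 010111
  [3] 100111
  [4] 101111
  [5] 101111
  [6] 110111
  [7] 111110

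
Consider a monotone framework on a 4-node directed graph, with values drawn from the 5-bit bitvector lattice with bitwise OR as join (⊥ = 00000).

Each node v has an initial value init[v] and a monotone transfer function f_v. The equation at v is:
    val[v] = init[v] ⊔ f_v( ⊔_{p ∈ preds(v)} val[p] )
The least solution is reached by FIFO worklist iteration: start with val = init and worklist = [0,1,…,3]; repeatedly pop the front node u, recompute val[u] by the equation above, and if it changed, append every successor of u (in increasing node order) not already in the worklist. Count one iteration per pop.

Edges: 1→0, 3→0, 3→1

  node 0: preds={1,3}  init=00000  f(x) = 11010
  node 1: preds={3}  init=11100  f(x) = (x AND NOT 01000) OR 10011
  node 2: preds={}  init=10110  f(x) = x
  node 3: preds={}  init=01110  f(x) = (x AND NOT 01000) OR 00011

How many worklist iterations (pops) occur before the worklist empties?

Trace (6 dequeues):
  [1] u=0 | in 11110 | out 11010 | prev 00000 | push {}
  [2] u=1 | in 01110 | out 11111 | prev 11100 | push {0}
  [3] u=2 | in 00000 | out 10110 | ==
  [4] u=3 | in 00000 | out 01111 | prev 01110 | push {1}
  [5] u=0 | in 11111 | out 11010 | ==
  [6] u=1 | in 01111 | out 11111 | ==

Converged values:
  [0] 11010
  [1] 11111
  [2] 10110
  [3] 01111

6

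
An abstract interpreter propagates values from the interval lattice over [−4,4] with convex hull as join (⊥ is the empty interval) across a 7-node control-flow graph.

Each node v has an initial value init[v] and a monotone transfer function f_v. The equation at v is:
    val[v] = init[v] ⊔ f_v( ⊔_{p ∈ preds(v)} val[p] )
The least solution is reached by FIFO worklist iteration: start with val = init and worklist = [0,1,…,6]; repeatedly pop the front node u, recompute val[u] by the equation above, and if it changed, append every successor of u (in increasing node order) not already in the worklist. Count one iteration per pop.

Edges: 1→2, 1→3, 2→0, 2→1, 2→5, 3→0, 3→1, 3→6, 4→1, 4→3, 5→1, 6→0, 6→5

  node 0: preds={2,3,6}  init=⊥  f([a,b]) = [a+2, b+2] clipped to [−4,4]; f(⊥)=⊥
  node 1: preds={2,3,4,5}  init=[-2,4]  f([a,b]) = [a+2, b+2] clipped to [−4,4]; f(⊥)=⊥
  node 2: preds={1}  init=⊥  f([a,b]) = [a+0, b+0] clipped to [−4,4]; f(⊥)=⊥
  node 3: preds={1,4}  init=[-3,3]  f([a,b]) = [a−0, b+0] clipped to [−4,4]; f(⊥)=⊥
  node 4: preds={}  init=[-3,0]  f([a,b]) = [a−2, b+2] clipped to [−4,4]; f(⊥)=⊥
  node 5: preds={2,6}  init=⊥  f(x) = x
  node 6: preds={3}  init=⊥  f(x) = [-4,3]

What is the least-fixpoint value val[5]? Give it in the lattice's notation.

[-4,4]

Worklist (11 pops):
  #1 pop 0: in=[-3,3] → [-1,4] (was ⊥); enqueue []
  #2 pop 1: in=[-3,3] → [-2,4] (no change)
  #3 pop 2: in=[-2,4] → [-2,4] (was ⊥); enqueue [0,1]
  #4 pop 3: in=[-3,4] → [-3,4] (was [-3,3]); enqueue []
  #5 pop 4: in=⊥ → [-3,0] (no change)
  #6 pop 5: in=[-2,4] → [-2,4] (was ⊥); enqueue []
  #7 pop 6: in=[-3,4] → [-4,3] (was ⊥); enqueue [5]
  #8 pop 0: in=[-4,4] → [-2,4] (was [-1,4]); enqueue []
  #9 pop 1: in=[-3,4] → [-2,4] (no change)
  #10 pop 5: in=[-4,4] → [-4,4] (was [-2,4]); enqueue [1]
  #11 pop 1: in=[-4,4] → [-2,4] (no change)

Fixpoint:
  val[0] = [-2,4]
  val[1] = [-2,4]
  val[2] = [-2,4]
  val[3] = [-3,4]
  val[4] = [-3,0]
  val[5] = [-4,4]
  val[6] = [-4,3]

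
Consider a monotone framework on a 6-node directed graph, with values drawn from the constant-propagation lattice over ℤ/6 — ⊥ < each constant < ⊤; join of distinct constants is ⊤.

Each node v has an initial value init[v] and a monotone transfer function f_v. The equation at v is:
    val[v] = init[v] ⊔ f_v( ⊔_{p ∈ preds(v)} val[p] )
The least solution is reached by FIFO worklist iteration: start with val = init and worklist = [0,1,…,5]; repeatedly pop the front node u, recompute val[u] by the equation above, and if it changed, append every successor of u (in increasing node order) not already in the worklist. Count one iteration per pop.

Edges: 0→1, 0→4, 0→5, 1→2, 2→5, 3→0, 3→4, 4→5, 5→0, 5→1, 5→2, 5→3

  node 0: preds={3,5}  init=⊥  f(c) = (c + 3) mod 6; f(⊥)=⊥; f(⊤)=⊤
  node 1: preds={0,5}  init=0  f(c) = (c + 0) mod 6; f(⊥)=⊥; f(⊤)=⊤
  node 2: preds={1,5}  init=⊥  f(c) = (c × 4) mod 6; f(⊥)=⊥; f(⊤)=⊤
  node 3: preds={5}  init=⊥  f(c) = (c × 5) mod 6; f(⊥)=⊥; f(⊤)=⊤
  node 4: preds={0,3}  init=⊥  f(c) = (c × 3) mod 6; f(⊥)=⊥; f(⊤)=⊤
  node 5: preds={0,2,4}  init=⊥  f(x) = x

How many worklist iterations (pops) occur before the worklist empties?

19

Worklist (19 pops):
  #1 pop 0: in=⊥ → ⊥ (no change)
  #2 pop 1: in=⊥ → 0 (no change)
  #3 pop 2: in=0 → 0 (was ⊥); enqueue []
  #4 pop 3: in=⊥ → ⊥ (no change)
  #5 pop 4: in=⊥ → ⊥ (no change)
  #6 pop 5: in=0 → 0 (was ⊥); enqueue [0,1,2,3]
  #7 pop 0: in=0 → 3 (was ⊥); enqueue [4,5]
  #8 pop 1: in=⊤ → ⊤ (was 0); enqueue []
  #9 pop 2: in=⊤ → ⊤ (was 0); enqueue []
  #10 pop 3: in=0 → 0 (was ⊥); enqueue [0]
  #11 pop 4: in=⊤ → ⊤ (was ⊥); enqueue []
  #12 pop 5: in=⊤ → ⊤ (was 0); enqueue [1,2,3]
  #13 pop 0: in=⊤ → ⊤ (was 3); enqueue [4,5]
  #14 pop 1: in=⊤ → ⊤ (no change)
  #15 pop 2: in=⊤ → ⊤ (no change)
  #16 pop 3: in=⊤ → ⊤ (was 0); enqueue [0]
  #17 pop 4: in=⊤ → ⊤ (no change)
  #18 pop 5: in=⊤ → ⊤ (no change)
  #19 pop 0: in=⊤ → ⊤ (no change)

Fixpoint:
  val[0] = ⊤
  val[1] = ⊤
  val[2] = ⊤
  val[3] = ⊤
  val[4] = ⊤
  val[5] = ⊤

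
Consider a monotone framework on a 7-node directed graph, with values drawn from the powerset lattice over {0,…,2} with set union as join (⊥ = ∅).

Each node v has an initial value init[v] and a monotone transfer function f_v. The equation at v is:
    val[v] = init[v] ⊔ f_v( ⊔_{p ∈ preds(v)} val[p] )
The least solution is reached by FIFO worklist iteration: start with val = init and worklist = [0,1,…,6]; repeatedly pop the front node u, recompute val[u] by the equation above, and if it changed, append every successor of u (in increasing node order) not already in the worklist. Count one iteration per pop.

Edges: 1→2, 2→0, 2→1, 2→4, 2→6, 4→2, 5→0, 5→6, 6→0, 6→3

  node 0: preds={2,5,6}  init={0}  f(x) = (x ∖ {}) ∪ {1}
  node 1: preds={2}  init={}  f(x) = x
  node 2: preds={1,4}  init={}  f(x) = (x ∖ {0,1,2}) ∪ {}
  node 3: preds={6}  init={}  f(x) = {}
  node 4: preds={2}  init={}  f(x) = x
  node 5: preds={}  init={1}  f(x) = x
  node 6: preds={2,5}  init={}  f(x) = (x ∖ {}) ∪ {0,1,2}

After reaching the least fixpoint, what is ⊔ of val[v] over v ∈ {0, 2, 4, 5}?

{0,1,2}

Iteration log — 9 steps:
  step 1. node 0  ⊔preds={1}  new={0,1}  old={0}  +wl: 
  step 2. node 1  ⊔preds={}  new={}  stable
  step 3. node 2  ⊔preds={}  new={}  stable
  step 4. node 3  ⊔preds={}  new={}  stable
  step 5. node 4  ⊔preds={}  new={}  stable
  step 6. node 5  ⊔preds={}  new={1}  stable
  step 7. node 6  ⊔preds={1}  new={0,1,2}  old={}  +wl: 0,3
  step 8. node 0  ⊔preds={0,1,2}  new={0,1,2}  old={0,1}  +wl: 
  step 9. node 3  ⊔preds={0,1,2}  new={}  stable

Least fixpoint reached:
  node 0: {0,1,2}
  node 1: {}
  node 2: {}
  node 3: {}
  node 4: {}
  node 5: {1}
  node 6: {0,1,2}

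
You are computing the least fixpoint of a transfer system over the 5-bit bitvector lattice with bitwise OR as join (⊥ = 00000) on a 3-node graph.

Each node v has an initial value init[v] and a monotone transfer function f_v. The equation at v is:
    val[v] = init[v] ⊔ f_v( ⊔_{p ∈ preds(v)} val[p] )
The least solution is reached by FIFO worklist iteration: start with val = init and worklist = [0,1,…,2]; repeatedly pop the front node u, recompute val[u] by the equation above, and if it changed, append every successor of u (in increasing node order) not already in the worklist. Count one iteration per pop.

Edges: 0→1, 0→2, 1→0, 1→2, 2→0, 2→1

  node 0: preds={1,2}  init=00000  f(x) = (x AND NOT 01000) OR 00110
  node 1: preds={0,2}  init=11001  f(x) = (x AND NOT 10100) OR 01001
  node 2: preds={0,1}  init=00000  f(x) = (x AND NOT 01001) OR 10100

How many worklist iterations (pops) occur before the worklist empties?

Worklist (5 pops):
  #1 pop 0: in=11001 → 10111 (was 00000); enqueue []
  #2 pop 1: in=10111 → 11011 (was 11001); enqueue [0]
  #3 pop 2: in=11111 → 10110 (was 00000); enqueue [1]
  #4 pop 0: in=11111 → 10111 (no change)
  #5 pop 1: in=10111 → 11011 (no change)

Fixpoint:
  val[0] = 10111
  val[1] = 11011
  val[2] = 10110

5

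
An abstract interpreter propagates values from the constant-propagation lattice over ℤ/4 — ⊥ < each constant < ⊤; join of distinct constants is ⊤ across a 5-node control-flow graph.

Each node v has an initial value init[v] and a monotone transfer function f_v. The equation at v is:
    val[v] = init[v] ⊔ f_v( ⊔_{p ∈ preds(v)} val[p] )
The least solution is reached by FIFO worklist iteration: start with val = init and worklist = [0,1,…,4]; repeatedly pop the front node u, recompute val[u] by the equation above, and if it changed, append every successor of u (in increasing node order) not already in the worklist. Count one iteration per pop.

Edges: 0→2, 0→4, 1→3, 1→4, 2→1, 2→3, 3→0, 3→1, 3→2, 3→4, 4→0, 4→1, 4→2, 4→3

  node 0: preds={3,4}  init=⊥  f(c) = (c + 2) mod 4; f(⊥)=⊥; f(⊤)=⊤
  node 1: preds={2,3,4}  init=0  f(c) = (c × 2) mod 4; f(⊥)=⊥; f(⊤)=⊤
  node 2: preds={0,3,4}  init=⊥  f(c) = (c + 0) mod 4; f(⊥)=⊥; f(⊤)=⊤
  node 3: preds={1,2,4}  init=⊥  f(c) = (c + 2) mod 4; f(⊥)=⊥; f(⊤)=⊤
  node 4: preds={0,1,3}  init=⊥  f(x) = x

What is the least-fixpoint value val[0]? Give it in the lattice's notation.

⊤

Trace (13 dequeues):
  [1] u=0 | in ⊥ | out ⊥ | ==
  [2] u=1 | in ⊥ | out 0 | ==
  [3] u=2 | in ⊥ | out ⊥ | ==
  [4] u=3 | in 0 | out 2 | prev ⊥ | push {0,1,2}
  [5] u=4 | in ⊤ | out ⊤ | prev ⊥ | push {3}
  [6] u=0 | in ⊤ | out ⊤ | prev ⊥ | push {4}
  [7] u=1 | in ⊤ | out ⊤ | prev 0 | push {}
  [8] u=2 | in ⊤ | out ⊤ | prev ⊥ | push {1}
  [9] u=3 | in ⊤ | out ⊤ | prev 2 | push {0,2}
  [10] u=4 | in ⊤ | out ⊤ | ==
  [11] u=1 | in ⊤ | out ⊤ | ==
  [12] u=0 | in ⊤ | out ⊤ | ==
  [13] u=2 | in ⊤ | out ⊤ | ==

Converged values:
  [0] ⊤
  [1] ⊤
  [2] ⊤
  [3] ⊤
  [4] ⊤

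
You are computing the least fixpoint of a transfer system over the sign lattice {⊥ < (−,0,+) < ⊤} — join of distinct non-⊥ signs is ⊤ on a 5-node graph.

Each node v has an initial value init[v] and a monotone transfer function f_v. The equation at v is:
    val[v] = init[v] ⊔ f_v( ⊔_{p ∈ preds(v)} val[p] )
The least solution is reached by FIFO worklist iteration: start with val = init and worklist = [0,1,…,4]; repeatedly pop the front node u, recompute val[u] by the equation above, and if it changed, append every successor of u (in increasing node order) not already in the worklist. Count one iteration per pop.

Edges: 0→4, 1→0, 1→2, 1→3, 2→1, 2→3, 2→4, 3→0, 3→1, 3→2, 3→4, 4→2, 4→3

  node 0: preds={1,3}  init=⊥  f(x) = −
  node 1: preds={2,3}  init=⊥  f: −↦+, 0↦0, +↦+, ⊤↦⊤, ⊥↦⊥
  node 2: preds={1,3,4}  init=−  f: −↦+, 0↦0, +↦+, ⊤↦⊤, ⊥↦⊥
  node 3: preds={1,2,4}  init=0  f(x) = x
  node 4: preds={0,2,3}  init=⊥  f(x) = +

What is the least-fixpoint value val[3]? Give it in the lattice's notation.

Worklist (9 pops):
  #1 pop 0: in=0 → − (was ⊥); enqueue []
  #2 pop 1: in=⊤ → ⊤ (was ⊥); enqueue [0]
  #3 pop 2: in=⊤ → ⊤ (was −); enqueue [1]
  #4 pop 3: in=⊤ → ⊤ (was 0); enqueue [2]
  #5 pop 4: in=⊤ → + (was ⊥); enqueue [3]
  #6 pop 0: in=⊤ → − (no change)
  #7 pop 1: in=⊤ → ⊤ (no change)
  #8 pop 2: in=⊤ → ⊤ (no change)
  #9 pop 3: in=⊤ → ⊤ (no change)

Fixpoint:
  val[0] = −
  val[1] = ⊤
  val[2] = ⊤
  val[3] = ⊤
  val[4] = +

⊤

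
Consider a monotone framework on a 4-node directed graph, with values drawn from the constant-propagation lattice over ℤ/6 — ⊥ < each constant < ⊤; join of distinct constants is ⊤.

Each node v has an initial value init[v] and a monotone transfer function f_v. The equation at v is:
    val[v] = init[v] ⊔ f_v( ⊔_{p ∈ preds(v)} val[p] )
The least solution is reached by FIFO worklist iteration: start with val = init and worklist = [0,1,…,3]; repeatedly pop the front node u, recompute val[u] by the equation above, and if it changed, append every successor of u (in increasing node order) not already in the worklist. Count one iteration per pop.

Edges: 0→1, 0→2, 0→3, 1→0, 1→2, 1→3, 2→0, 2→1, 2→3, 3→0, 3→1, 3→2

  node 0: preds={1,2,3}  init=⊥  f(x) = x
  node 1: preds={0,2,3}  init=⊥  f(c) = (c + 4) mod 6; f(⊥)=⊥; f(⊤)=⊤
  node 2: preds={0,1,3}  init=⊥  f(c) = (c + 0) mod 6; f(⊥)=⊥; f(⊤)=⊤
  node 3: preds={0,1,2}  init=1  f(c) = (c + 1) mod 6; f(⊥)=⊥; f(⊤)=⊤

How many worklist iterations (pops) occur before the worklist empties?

9

Iteration log — 9 steps:
  step 1. node 0  ⊔preds=1  new=1  old=⊥  +wl: 
  step 2. node 1  ⊔preds=1  new=5  old=⊥  +wl: 0
  step 3. node 2  ⊔preds=⊤  new=⊤  old=⊥  +wl: 1
  step 4. node 3  ⊔preds=⊤  new=⊤  old=1  +wl: 2
  step 5. node 0  ⊔preds=⊤  new=⊤  old=1  +wl: 3
  step 6. node 1  ⊔preds=⊤  new=⊤  old=5  +wl: 0
  step 7. node 2  ⊔preds=⊤  new=⊤  stable
  step 8. node 3  ⊔preds=⊤  new=⊤  stable
  step 9. node 0  ⊔preds=⊤  new=⊤  stable

Least fixpoint reached:
  node 0: ⊤
  node 1: ⊤
  node 2: ⊤
  node 3: ⊤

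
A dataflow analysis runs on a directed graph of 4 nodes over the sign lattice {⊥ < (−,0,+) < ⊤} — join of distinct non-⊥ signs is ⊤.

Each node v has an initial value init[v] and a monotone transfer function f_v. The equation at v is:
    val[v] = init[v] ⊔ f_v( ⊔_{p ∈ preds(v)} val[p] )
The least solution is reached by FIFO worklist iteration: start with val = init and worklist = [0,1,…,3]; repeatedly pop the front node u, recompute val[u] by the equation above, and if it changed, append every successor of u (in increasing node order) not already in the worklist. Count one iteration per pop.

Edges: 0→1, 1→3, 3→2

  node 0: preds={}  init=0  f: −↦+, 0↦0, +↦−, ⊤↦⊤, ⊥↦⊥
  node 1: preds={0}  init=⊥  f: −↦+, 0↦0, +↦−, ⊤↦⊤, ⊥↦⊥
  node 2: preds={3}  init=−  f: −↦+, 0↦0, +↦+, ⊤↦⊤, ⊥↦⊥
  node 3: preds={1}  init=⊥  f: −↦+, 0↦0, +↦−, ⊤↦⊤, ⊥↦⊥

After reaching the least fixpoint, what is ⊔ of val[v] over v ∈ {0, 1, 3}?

Worklist (5 pops):
  #1 pop 0: in=⊥ → 0 (no change)
  #2 pop 1: in=0 → 0 (was ⊥); enqueue []
  #3 pop 2: in=⊥ → − (no change)
  #4 pop 3: in=0 → 0 (was ⊥); enqueue [2]
  #5 pop 2: in=0 → ⊤ (was −); enqueue []

Fixpoint:
  val[0] = 0
  val[1] = 0
  val[2] = ⊤
  val[3] = 0

0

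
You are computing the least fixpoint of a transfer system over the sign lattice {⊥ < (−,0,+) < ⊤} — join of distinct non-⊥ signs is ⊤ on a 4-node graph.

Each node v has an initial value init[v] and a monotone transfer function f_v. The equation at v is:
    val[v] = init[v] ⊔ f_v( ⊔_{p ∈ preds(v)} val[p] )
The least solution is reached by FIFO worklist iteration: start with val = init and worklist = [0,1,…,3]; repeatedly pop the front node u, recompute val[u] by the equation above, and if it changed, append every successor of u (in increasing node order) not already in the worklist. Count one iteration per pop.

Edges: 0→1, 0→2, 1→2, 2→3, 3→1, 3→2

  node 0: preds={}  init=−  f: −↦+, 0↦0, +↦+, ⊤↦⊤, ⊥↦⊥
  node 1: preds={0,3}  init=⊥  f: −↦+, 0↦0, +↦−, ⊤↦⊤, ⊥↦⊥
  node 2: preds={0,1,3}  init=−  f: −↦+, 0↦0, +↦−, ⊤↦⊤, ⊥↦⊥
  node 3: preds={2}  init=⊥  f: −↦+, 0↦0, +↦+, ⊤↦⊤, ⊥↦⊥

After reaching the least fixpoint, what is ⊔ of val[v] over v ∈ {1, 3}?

Worklist (6 pops):
  #1 pop 0: in=⊥ → − (no change)
  #2 pop 1: in=− → + (was ⊥); enqueue []
  #3 pop 2: in=⊤ → ⊤ (was −); enqueue []
  #4 pop 3: in=⊤ → ⊤ (was ⊥); enqueue [1,2]
  #5 pop 1: in=⊤ → ⊤ (was +); enqueue []
  #6 pop 2: in=⊤ → ⊤ (no change)

Fixpoint:
  val[0] = −
  val[1] = ⊤
  val[2] = ⊤
  val[3] = ⊤

⊤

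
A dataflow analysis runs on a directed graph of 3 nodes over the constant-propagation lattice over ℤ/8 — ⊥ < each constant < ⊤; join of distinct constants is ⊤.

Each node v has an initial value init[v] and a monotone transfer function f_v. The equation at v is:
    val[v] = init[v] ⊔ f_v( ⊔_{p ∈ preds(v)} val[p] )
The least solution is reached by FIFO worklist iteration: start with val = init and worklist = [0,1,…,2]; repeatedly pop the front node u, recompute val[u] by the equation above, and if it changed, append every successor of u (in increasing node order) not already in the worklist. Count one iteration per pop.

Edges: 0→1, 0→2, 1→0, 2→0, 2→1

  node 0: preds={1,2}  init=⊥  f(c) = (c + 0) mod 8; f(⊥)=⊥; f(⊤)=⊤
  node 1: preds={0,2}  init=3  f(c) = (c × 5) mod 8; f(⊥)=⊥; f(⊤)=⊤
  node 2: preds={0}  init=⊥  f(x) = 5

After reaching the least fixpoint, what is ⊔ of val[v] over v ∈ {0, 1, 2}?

Trace (6 dequeues):
  [1] u=0 | in 3 | out 3 | prev ⊥ | push {}
  [2] u=1 | in 3 | out ⊤ | prev 3 | push {0}
  [3] u=2 | in 3 | out 5 | prev ⊥ | push {1}
  [4] u=0 | in ⊤ | out ⊤ | prev 3 | push {2}
  [5] u=1 | in ⊤ | out ⊤ | ==
  [6] u=2 | in ⊤ | out 5 | ==

Converged values:
  [0] ⊤
  [1] ⊤
  [2] 5

⊤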